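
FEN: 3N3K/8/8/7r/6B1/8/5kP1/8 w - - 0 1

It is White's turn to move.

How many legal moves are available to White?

3

White to move; king on h8.
In check: yes, from the black rook on h5.
Legal moves: Kg8, Kg7, Bxh5.
Count: 3.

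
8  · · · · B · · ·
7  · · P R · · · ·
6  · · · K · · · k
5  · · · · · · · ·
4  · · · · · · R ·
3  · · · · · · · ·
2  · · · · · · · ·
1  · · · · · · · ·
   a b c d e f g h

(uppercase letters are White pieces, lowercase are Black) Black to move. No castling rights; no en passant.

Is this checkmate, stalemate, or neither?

Black to move; black king on h6.
In check: no.
King squares — g5: attacked by Rg4; h5: attacked by Be8; g6: attacked by Rg4; g7: attacked by Rg4; h7: attacked by Rd7.
Legal moves for Black: none.
Not in check and no legal moves → stalemate.

stalemate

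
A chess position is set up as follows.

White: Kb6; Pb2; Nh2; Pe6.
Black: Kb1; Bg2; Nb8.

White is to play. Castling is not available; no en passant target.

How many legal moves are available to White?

White to move; king on b6.
In check: no.
Legal moves: Kc7, Ka7, Kc5, Kb5, Ka5, Ng4, Nf3, Nf1, e7, b3, b4.
Count: 11.

11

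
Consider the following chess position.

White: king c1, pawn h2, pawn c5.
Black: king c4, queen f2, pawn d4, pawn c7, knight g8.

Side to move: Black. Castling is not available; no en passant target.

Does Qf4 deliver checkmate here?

After Qf4: white king on c1; in check: yes, from the black queen on f4.
White has 4 legal replies: Kc2, Kb2, Kd1, Kb1.
In check but a legal move exists → not checkmate.

no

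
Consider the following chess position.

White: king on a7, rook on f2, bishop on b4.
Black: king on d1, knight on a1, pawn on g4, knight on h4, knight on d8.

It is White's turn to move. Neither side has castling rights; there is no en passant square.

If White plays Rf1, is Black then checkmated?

After Rf1: black king on d1; in check: yes, from the white rook on f1.
Black has 2 legal replies: Ke2, Kc2.
In check but a legal move exists → not checkmate.

no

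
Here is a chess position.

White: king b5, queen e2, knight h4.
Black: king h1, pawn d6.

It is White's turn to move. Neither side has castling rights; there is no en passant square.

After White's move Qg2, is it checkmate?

yes

After Qg2: black king on h1; in check: yes, from the white queen on g2.
King squares — g1: attacked by Qg2; g2: attacked by Nh4; h2: attacked by Qg2.
Black has no legal moves → checkmate.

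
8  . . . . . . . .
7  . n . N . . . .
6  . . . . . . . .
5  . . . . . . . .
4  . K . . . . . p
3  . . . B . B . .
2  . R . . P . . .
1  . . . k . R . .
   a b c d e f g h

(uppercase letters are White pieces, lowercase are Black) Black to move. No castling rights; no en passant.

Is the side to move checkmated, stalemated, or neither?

Black to move; black king on d1.
In check: yes, from the white rook on f1.
King squares — c1: attacked by Rf1; e1: attacked by Rf1; c2: attacked by Rb2; d2: attacked by Rb2; e2: attacked by Rb2.
Legal moves for Black: none.
In check with no legal moves → checkmate.

checkmate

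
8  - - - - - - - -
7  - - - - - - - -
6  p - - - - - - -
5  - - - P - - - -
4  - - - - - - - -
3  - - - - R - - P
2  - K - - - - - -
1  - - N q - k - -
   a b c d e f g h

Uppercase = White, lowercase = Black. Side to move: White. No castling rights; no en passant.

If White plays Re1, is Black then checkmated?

After Re1: black king on f1; in check: yes, from the white rook on e1.
Black has 4 legal replies: Kg2, Kf2, Kxe1, Qxe1.
In check but a legal move exists → not checkmate.

no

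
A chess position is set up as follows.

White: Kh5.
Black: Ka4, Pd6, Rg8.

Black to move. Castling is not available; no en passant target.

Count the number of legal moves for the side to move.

20

Black to move; king on a4.
In check: no.
Legal moves: Rh8+, Rf8, Re8, Rd8, Rc8, Rb8, Ra8, Rg7, Rg6, Rg5+, Rg4, Rg3, Rg2, Rg1, Kb5, Ka5, Kb4, Kb3, Ka3, d5.
Count: 20.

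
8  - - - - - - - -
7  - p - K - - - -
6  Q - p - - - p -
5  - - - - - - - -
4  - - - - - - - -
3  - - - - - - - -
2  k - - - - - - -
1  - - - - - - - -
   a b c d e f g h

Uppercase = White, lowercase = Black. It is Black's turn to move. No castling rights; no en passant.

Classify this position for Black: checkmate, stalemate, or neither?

Black to move; black king on a2.
In check: yes, from the white queen on a6.
Legal moves for Black: Kb3, Kb2, Kb1, bxa6.
Black is in check but has 4 legal moves → neither.

neither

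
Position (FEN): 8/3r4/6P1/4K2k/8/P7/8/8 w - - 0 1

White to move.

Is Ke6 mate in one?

After Ke6: black king on h5; in check: no.
Black is not in check, so this cannot be checkmate.

no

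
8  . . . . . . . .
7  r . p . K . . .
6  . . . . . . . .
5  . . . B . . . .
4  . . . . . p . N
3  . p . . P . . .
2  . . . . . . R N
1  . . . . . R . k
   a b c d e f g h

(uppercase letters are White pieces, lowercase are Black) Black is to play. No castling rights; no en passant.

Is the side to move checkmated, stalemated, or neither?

checkmate

Black to move; black king on h1.
In check: yes, from the white rook on f1.
King squares — g1: attacked by Rf1; g2: attacked by Nh4; h2: attacked by Rg2.
Legal moves for Black: none.
In check with no legal moves → checkmate.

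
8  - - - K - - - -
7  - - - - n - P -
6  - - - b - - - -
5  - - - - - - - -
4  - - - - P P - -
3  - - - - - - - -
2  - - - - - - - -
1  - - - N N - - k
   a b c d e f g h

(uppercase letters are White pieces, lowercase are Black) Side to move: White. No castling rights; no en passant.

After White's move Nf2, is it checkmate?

no

After Nf2: black king on h1; in check: yes, from the white knight on f2.
Black has 2 legal replies: Kh2, Kg1.
In check but a legal move exists → not checkmate.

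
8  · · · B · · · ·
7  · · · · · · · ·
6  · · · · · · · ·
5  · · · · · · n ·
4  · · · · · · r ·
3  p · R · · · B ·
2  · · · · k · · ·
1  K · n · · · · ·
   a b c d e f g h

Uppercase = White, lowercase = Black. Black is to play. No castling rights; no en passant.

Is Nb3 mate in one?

After Nb3: white king on a1; in check: yes, from the black knight on b3.
White has 3 legal replies: Ka2, Kb1, Rxb3.
In check but a legal move exists → not checkmate.

no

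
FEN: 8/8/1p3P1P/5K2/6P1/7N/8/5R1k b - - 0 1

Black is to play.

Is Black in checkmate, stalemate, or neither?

neither

Black to move; black king on h1.
In check: yes, from the white rook on f1.
King squares — g1: attacked by Rf1; g2: available; h2: available.
Legal moves for Black: Kh2, Kg2.
Black is in check but has 2 legal moves → neither.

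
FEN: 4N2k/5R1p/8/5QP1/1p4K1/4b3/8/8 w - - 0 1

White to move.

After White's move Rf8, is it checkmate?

After Rf8: black king on h8; in check: yes, from the white rook on f8.
King squares — g7: attacked by Ne8; h7: own pawn; g8: attacked by Rf8.
Black has no legal moves → checkmate.

yes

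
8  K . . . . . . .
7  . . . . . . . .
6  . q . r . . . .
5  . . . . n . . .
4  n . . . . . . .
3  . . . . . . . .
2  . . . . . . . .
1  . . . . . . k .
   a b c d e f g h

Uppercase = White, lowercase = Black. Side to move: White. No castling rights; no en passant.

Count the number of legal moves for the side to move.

White to move; king on a8.
In check: no.
Legal moves: none.
Count: 0.

0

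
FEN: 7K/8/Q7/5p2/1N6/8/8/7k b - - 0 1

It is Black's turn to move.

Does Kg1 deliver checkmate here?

no

After Kg1: white king on h8; in check: no.
White is not in check, so this cannot be checkmate.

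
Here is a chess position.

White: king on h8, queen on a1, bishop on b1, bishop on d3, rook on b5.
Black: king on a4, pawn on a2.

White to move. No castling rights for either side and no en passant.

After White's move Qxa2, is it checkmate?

yes

After Qxa2: black king on a4; in check: yes, from the white queen on a2.
King squares — a3: attacked by Qa2; b3: attacked by Qa2; b4: attacked by Rb5; a5: attacked by Qa2; b5: attacked by Bd3.
Black has no legal moves → checkmate.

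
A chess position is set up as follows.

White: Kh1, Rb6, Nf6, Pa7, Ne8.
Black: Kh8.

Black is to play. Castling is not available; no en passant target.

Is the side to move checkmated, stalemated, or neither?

Black to move; black king on h8.
In check: no.
King squares — g7: attacked by Ne8; h7: attacked by Nf6; g8: attacked by Nf6.
Legal moves for Black: none.
Not in check and no legal moves → stalemate.

stalemate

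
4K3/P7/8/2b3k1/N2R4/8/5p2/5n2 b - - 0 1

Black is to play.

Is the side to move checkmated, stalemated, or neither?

Black to move; black king on g5.
In check: no.
Legal moves for Black: Kh6, Kg6, Kf6, Kh5, Kf5, Bf8, Be7, Bxa7, Bd6, Bb6, Bxd4, Bb4, Ba3, Ng3, Ne3, Nh2, Nd2.
Black has 17 legal moves and is not in check → neither.

neither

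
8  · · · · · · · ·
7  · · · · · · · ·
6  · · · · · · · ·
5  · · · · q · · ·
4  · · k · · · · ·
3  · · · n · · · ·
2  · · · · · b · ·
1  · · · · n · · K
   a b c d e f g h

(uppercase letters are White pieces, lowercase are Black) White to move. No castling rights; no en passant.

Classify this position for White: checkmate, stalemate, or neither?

stalemate

White to move; white king on h1.
In check: no.
King squares — g1: attacked by Bf2; g2: attacked by Ne1; h2: attacked by Qe5.
Legal moves for White: none.
Not in check and no legal moves → stalemate.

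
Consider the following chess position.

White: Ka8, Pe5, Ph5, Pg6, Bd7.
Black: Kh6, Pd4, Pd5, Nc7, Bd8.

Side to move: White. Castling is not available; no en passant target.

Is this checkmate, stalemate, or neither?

White to move; white king on a8.
In check: yes, from the black knight on c7.
King squares — a7: available; b7: available; b8: available.
Legal moves for White: Kb8, Kb7, Ka7.
White is in check but has 3 legal moves → neither.

neither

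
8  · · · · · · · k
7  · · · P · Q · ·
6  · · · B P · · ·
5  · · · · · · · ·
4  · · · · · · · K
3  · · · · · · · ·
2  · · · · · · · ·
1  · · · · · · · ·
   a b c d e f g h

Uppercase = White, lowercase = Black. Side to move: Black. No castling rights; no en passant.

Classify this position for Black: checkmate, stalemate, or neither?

Black to move; black king on h8.
In check: no.
King squares — g7: attacked by Qf7; h7: attacked by Qf7; g8: attacked by Qf7.
Legal moves for Black: none.
Not in check and no legal moves → stalemate.

stalemate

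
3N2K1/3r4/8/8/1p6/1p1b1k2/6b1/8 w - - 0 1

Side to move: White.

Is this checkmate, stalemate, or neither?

neither

White to move; white king on g8.
In check: no.
Legal moves for White: Kh8, Kf8, Nf7, Nb7, Ne6, Nc6.
White has 6 legal moves and is not in check → neither.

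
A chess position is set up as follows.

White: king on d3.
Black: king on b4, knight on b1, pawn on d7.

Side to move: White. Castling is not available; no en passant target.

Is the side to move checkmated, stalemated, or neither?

White to move; white king on d3.
In check: no.
Legal moves for White: Ke4, Kd4, Ke3, Ke2, Kc2.
White has 5 legal moves and is not in check → neither.

neither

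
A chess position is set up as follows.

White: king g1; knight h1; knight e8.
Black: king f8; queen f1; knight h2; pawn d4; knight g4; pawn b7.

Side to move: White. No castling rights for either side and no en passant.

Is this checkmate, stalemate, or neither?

White to move; white king on g1.
In check: yes, from the black queen on f1.
King squares — f1: attacked by Nh2; h1: own knight; f2: attacked by Qf1; g2: attacked by Qf1; h2: attacked by Ng4.
Legal moves for White: none.
In check with no legal moves → checkmate.

checkmate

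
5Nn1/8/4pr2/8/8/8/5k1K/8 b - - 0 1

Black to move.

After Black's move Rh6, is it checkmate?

After Rh6: white king on h2; in check: yes, from the black rook on h6.
King squares — g1: attacked by Kf2; h1: attacked by Rh6; g2: attacked by Kf2; g3: attacked by Kf2; h3: attacked by Rh6.
White has no legal moves → checkmate.

yes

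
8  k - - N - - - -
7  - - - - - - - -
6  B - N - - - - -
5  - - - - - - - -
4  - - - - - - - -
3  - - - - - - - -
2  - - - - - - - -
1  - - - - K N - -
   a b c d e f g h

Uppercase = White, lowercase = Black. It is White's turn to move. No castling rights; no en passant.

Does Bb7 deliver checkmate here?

yes

After Bb7: black king on a8; in check: yes, from the white bishop on b7.
King squares — a7: attacked by Nc6; b7: attacked by Nd8; b8: attacked by Nc6.
Black has no legal moves → checkmate.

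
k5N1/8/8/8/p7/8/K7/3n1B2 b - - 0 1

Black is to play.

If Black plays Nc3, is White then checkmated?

After Nc3: white king on a2; in check: yes, from the black knight on c3.
White has 3 legal replies: Ka3, Kb2, Ka1.
In check but a legal move exists → not checkmate.

no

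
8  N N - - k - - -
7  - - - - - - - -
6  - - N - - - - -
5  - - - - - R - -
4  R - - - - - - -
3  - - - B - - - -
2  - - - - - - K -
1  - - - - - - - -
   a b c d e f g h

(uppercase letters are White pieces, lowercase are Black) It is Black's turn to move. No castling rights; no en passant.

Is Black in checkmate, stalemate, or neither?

stalemate

Black to move; black king on e8.
In check: no.
King squares — d7: attacked by Nb8; e7: attacked by Nc6; f7: attacked by Rf5; d8: attacked by Nc6; f8: attacked by Rf5.
Legal moves for Black: none.
Not in check and no legal moves → stalemate.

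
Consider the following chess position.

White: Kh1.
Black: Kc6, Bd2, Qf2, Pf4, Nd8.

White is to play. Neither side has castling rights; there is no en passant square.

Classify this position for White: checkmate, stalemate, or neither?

White to move; white king on h1.
In check: no.
King squares — g1: attacked by Qf2; g2: attacked by Qf2; h2: attacked by Qf2.
Legal moves for White: none.
Not in check and no legal moves → stalemate.

stalemate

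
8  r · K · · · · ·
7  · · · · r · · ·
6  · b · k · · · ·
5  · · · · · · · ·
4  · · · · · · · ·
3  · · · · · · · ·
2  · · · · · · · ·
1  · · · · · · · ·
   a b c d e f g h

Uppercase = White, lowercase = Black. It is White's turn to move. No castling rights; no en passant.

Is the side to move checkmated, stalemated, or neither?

checkmate

White to move; white king on c8.
In check: yes, from the black rook on a8.
King squares — b7: attacked by Re7; c7: attacked by Bb6; d7: attacked by Kd6; b8: attacked by Ra8; d8: attacked by Bb6.
Legal moves for White: none.
In check with no legal moves → checkmate.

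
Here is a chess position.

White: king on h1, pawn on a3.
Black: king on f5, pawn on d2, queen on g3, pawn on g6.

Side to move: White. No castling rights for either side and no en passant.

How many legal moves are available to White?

White to move; king on h1.
In check: no.
Legal moves: a4.
Count: 1.

1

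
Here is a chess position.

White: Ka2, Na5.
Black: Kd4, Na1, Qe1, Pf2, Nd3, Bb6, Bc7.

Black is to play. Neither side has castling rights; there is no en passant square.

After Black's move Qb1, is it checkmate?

After Qb1: white king on a2; in check: yes, from the black queen on b1.
White has 2 legal replies: Ka3, Kxb1.
In check but a legal move exists → not checkmate.

no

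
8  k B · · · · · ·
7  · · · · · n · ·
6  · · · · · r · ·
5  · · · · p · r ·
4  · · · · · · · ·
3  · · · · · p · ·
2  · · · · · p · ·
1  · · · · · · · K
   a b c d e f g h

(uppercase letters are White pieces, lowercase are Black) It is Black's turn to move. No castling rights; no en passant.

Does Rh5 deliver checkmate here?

After Rh5: white king on h1; in check: yes, from the black rook on h5.
King squares — g1: attacked by Pf2; g2: attacked by Pf3; h2: attacked by Rh5.
White has no legal moves → checkmate.

yes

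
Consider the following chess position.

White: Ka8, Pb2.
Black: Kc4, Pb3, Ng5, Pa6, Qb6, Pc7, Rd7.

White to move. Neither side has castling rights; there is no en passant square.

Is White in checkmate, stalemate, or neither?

stalemate

White to move; white king on a8.
In check: no.
King squares — a7: attacked by Qb6; b7: attacked by Qb6; b8: attacked by Qb6.
Legal moves for White: none.
Not in check and no legal moves → stalemate.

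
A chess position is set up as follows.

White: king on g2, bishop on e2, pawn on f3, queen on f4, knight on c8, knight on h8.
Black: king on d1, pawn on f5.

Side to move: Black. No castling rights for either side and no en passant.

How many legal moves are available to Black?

Black to move; king on d1.
In check: yes, from the white bishop on e2.
Legal moves: Kxe2, Kc2, Ke1.
Count: 3.

3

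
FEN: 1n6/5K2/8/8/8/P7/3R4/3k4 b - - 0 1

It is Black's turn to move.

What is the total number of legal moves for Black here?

3

Black to move; king on d1.
In check: yes, from the white rook on d2.
Legal moves: Kxd2, Ke1, Kc1.
Count: 3.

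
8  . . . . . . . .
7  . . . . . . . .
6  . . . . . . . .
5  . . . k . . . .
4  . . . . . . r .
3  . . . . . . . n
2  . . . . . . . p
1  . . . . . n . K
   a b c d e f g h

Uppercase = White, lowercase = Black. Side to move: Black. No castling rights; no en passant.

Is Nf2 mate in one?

After Nf2: white king on h1; in check: yes, from the black knight on f2.
King squares — g1: attacked by Ph2; g2: attacked by Rg4; h2: attacked by Nf1.
White has no legal moves → checkmate.

yes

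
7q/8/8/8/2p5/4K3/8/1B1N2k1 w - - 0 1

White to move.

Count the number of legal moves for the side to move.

White to move; king on e3.
In check: no.
Legal moves: Kf4, Ke4, Kf3, Ke2, Kd2, Nc3, Nf2, Nb2, Bh7, Bg6, Bf5, Be4, Bd3, Bc2, Ba2.
Count: 15.

15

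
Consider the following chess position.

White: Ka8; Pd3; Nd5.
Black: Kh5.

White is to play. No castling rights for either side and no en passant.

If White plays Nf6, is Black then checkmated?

After Nf6: black king on h5; in check: yes, from the white knight on f6.
Black has 4 legal replies: Kh6, Kg6, Kg5, Kh4.
In check but a legal move exists → not checkmate.

no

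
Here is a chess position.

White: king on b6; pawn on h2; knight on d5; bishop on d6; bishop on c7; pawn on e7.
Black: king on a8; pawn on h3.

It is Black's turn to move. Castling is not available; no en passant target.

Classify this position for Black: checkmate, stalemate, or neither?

stalemate

Black to move; black king on a8.
In check: no.
King squares — a7: attacked by Kb6; b7: attacked by Kb6; b8: attacked by Bc7.
Legal moves for Black: none.
Not in check and no legal moves → stalemate.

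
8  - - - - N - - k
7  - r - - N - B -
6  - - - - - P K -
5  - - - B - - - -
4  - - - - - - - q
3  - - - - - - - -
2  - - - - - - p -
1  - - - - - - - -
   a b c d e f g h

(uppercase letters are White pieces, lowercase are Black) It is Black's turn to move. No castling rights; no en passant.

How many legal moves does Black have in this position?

0

Black to move; king on h8.
In check: yes, from the white bishop on g7.
Legal moves: none.
Count: 0.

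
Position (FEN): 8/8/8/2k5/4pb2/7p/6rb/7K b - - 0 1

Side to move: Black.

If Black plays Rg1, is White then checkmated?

yes

After Rg1: white king on h1; in check: yes, from the black rook on g1.
King squares — g1: attacked by Bh2; g2: attacked by Rg1; h2: attacked by Bf4.
White has no legal moves → checkmate.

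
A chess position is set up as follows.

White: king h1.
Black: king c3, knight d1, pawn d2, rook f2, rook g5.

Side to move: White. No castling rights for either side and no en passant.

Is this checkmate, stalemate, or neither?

stalemate

White to move; white king on h1.
In check: no.
King squares — g1: attacked by Rg5; g2: attacked by Rf2; h2: attacked by Rf2.
Legal moves for White: none.
Not in check and no legal moves → stalemate.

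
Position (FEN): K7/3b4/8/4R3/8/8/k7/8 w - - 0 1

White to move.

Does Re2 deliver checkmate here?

no

After Re2: black king on a2; in check: yes, from the white rook on e2.
Black has 4 legal replies: Kb3, Ka3, Kb1, Ka1.
In check but a legal move exists → not checkmate.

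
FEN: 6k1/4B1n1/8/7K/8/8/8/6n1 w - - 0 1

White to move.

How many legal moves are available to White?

White to move; king on h5.
In check: yes, from the black knight on g7.
Legal moves: Kh6, Kg6, Kg5, Kh4, Kg4.
Count: 5.

5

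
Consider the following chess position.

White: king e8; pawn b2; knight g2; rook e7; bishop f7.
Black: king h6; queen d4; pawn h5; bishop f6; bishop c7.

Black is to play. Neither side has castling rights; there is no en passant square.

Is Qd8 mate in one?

After Qd8: white king on e8; in check: yes, from the black queen on d8.
King squares — d7: attacked by Qd8; e7: own rook; f7: own bishop; d8: attacked by Bc7; f8: attacked by Qd8.
White has no legal moves → checkmate.

yes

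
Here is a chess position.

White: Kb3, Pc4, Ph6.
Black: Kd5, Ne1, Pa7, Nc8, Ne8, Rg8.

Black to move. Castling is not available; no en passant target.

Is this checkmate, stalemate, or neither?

Black to move; black king on d5.
In check: yes, from the white pawn on c4.
Legal moves for Black: Ke6, Kd6, Kc6, Ke5, Kc5, Ke4, Kd4.
Black is in check but has 7 legal moves → neither.

neither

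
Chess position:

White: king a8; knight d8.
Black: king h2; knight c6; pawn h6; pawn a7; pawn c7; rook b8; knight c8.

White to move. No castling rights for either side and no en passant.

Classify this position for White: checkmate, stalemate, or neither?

checkmate

White to move; white king on a8.
In check: yes, from the black rook on b8.
King squares — a7: attacked by Nc6; b7: attacked by Rb8; b8: attacked by Nc6.
Legal moves for White: none.
In check with no legal moves → checkmate.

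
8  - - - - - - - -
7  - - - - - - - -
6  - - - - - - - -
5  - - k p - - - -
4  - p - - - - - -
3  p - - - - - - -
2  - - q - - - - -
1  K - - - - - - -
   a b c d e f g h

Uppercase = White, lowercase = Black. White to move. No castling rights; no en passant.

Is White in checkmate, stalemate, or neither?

stalemate

White to move; white king on a1.
In check: no.
King squares — b1: attacked by Qc2; a2: attacked by Qc2; b2: attacked by Qc2.
Legal moves for White: none.
Not in check and no legal moves → stalemate.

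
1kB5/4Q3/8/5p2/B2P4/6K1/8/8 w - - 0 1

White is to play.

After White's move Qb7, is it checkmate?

After Qb7: black king on b8; in check: yes, from the white queen on b7.
King squares — a7: attacked by Qb7; b7: attacked by Bc8; c7: attacked by Qb7; a8: attacked by Qb7; c8: attacked by Qb7.
Black has no legal moves → checkmate.

yes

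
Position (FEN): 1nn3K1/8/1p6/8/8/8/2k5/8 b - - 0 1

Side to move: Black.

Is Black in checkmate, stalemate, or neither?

neither

Black to move; black king on c2.
In check: no.
Legal moves for Black: Ne7+, Na7, Nd6, Nd7, Nc6, Na6, Kd3, Kc3, Kb3, Kd2, Kb2, Kd1, Kc1, Kb1, b5.
Black has 15 legal moves and is not in check → neither.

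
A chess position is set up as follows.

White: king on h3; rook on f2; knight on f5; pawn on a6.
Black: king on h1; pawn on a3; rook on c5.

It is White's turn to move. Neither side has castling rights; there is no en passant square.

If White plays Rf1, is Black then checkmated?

After Rf1: black king on h1; in check: yes, from the white rook on f1.
King squares — g1: attacked by Rf1; g2: attacked by Kh3; h2: attacked by Kh3.
Black has no legal moves → checkmate.

yes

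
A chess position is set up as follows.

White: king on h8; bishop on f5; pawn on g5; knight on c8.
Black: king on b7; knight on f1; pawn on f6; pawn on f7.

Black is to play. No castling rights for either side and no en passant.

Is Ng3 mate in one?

After Ng3: white king on h8; in check: no.
White is not in check, so this cannot be checkmate.

no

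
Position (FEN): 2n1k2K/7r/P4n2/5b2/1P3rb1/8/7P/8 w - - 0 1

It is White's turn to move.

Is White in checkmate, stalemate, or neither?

White to move; white king on h8.
In check: yes, from the black rook on h7.
King squares — g7: attacked by Rh7; h7: attacked by Bf5; g8: attacked by Nf6.
Legal moves for White: none.
In check with no legal moves → checkmate.

checkmate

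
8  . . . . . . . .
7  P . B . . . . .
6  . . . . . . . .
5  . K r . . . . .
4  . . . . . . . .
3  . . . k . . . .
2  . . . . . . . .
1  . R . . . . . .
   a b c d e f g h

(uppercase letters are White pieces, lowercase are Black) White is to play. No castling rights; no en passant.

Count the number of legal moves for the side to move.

5

White to move; king on b5.
In check: yes, from the black rook on c5.
Legal moves: Kb6, Ka6, Kxc5, Kb4, Ka4.
Count: 5.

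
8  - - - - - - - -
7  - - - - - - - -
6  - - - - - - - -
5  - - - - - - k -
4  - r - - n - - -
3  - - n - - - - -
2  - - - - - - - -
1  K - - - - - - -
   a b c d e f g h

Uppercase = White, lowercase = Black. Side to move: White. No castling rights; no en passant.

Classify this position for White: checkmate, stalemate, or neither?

stalemate

White to move; white king on a1.
In check: no.
King squares — b1: attacked by Nc3; a2: attacked by Nc3; b2: attacked by Rb4.
Legal moves for White: none.
Not in check and no legal moves → stalemate.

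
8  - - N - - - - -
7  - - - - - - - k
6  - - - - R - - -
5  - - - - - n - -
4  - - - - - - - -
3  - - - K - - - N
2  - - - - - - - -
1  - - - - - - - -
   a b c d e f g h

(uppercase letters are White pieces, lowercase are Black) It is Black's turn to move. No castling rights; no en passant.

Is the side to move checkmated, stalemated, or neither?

Black to move; black king on h7.
In check: no.
Legal moves for Black: Kh8, Kg8, Kg7, Ng7, Ne7, Nh6, Nd6, Nh4, Nd4, Ng3, Ne3.
Black has 11 legal moves and is not in check → neither.

neither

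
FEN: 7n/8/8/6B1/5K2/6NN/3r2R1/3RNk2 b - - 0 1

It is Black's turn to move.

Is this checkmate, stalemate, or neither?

Black to move; black king on f1.
In check: yes, from the white knight on g3.
King squares — e1: attacked by Rd1; g1: attacked by Rg2; e2: attacked by Rg2; f2: attacked by Rg2; g2: attacked by Ne1.
Legal moves for Black: none.
In check with no legal moves → checkmate.

checkmate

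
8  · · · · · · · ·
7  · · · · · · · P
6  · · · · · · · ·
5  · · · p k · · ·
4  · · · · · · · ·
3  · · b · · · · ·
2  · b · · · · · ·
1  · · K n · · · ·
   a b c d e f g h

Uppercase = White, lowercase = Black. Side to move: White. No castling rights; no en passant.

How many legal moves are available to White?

3

White to move; king on c1.
In check: yes, from the black bishop on b2.
Legal moves: Kc2, Kxd1, Kb1.
Count: 3.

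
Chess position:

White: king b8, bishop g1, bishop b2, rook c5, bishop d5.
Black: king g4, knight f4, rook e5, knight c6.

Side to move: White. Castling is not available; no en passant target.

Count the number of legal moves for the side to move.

6

White to move; king on b8.
In check: yes, from the black knight on c6.
Legal moves: Kc8, Ka8, Kc7, Kb7, Bxc6, Rxc6.
Count: 6.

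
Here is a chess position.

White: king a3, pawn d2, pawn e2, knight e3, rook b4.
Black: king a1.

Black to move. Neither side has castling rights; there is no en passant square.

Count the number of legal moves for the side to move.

Black to move; king on a1.
In check: no.
Legal moves: none.
Count: 0.

0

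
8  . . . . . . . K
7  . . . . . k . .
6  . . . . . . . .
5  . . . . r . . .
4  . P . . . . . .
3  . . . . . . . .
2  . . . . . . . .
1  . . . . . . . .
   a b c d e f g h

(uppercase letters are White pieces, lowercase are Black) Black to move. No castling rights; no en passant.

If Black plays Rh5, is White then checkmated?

After Rh5: white king on h8; in check: yes, from the black rook on h5.
King squares — g7: attacked by Kf7; h7: attacked by Rh5; g8: attacked by Kf7.
White has no legal moves → checkmate.

yes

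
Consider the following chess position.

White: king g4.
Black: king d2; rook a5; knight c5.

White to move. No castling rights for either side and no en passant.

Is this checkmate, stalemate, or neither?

neither

White to move; white king on g4.
In check: no.
Legal moves for White: Kh5, Kg5, Kf5, Kh4, Kf4, Kh3, Kg3, Kf3.
White has 8 legal moves and is not in check → neither.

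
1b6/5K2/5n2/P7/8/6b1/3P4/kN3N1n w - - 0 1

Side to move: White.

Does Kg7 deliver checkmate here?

no

After Kg7: black king on a1; in check: no.
Black is not in check, so this cannot be checkmate.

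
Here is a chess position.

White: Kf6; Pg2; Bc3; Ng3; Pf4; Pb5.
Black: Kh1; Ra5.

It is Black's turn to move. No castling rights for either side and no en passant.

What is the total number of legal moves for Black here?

Black to move; king on h1.
In check: yes, from the white knight on g3.
Legal moves: Kh2, Kxg2, Kg1.
Count: 3.

3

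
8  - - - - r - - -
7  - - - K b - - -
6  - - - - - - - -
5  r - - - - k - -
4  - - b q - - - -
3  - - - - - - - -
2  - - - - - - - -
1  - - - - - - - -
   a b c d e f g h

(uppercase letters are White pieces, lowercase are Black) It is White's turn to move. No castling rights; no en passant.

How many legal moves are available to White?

3

White to move; king on d7.
In check: yes, from the black queen on d4.
Legal moves: Kxe8, Kc7, Kc6.
Count: 3.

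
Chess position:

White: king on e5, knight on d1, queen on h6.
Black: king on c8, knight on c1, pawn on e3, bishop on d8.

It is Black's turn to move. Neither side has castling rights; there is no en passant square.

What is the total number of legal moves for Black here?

16

Black to move; king on c8.
In check: no.
Legal moves: Be7, Bc7+, Bf6+, Bb6, Bg5, Ba5, Bh4, Kb8, Kd7, Kc7, Kb7, Nd3+, Nb3, Ne2, Na2, e2.
Count: 16.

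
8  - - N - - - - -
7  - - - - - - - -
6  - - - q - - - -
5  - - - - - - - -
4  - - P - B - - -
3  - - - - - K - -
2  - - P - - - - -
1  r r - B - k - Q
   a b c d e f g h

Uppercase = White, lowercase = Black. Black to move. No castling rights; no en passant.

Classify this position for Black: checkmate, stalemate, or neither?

checkmate

Black to move; black king on f1.
In check: yes, from the white queen on h1.
King squares — e1: attacked by Qh1; g1: attacked by Qh1; e2: attacked by Bd1; f2: attacked by Kf3; g2: attacked by Qh1.
Legal moves for Black: none.
In check with no legal moves → checkmate.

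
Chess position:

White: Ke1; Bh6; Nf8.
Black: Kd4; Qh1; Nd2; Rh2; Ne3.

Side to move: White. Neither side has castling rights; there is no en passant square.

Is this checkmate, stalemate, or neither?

White to move; white king on e1.
In check: yes, from the black queen on h1.
King squares — d1: attacked by Qh1; f1: attacked by Qh1; d2: attacked by Rh2; e2: attacked by Rh2; f2: attacked by Rh2.
Legal moves for White: none.
In check with no legal moves → checkmate.

checkmate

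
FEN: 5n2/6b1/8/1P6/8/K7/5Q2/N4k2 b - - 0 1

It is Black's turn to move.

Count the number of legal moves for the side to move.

Black to move; king on f1.
In check: yes, from the white queen on f2.
Legal moves: Kxf2.
Count: 1.

1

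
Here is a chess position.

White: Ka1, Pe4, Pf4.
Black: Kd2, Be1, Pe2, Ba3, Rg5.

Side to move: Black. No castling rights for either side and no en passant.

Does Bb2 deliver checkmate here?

After Bb2: white king on a1; in check: yes, from the black bishop on b2.
White has 3 legal replies: Kxb2, Ka2, Kb1.
In check but a legal move exists → not checkmate.

no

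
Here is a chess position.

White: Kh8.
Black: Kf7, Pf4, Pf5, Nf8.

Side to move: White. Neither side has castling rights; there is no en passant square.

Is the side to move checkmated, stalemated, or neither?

stalemate

White to move; white king on h8.
In check: no.
King squares — g7: attacked by Kf7; h7: attacked by Nf8; g8: attacked by Kf7.
Legal moves for White: none.
Not in check and no legal moves → stalemate.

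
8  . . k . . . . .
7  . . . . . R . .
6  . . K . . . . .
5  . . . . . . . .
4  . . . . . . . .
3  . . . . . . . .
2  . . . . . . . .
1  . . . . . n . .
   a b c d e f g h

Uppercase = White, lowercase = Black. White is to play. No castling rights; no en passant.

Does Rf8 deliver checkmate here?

After Rf8: black king on c8; in check: yes, from the white rook on f8.
King squares — b7: attacked by Kc6; c7: attacked by Kc6; d7: attacked by Kc6; b8: attacked by Rf8; d8: attacked by Rf8.
Black has no legal moves → checkmate.

yes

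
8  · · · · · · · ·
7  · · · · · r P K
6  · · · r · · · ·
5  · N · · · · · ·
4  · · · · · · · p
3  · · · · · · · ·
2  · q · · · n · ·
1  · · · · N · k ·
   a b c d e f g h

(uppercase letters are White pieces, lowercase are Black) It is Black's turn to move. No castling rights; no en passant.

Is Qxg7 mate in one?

After Qxg7: white king on h7; in check: yes, from the black queen on g7.
King squares — g6: attacked by Rd6; h6: attacked by Rd6; g7: attacked by Rf7; g8: attacked by Qg7; h8: attacked by Qg7.
White has no legal moves → checkmate.

yes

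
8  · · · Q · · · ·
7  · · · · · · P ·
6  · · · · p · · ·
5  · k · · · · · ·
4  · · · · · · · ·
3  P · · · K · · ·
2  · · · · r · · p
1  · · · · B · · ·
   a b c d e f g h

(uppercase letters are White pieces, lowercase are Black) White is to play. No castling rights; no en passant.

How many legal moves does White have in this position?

5

White to move; king on e3.
In check: yes, from the black rook on e2.
Legal moves: Kf4, Kd4, Kf3, Kd3, Kxe2.
Count: 5.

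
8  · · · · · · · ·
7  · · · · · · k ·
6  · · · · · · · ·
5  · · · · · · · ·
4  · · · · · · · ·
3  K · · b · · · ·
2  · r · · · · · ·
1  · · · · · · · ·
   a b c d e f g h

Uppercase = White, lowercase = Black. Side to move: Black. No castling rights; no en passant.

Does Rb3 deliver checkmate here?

After Rb3: white king on a3; in check: yes, from the black rook on b3.
White has 3 legal replies: Ka4, Kxb3, Ka2.
In check but a legal move exists → not checkmate.

no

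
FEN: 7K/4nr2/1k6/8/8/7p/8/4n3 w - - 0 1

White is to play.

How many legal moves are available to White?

White to move; king on h8.
In check: no.
Legal moves: none.
Count: 0.

0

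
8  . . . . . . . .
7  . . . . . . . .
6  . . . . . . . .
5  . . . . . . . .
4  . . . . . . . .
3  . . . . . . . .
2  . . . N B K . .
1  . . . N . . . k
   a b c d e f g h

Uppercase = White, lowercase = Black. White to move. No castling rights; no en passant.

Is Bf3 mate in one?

no

After Bf3: black king on h1; in check: yes, from the white bishop on f3.
Black has 1 legal reply: Kh2.
In check but a legal move exists → not checkmate.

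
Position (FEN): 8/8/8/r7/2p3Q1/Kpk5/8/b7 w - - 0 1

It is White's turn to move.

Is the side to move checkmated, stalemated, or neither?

White to move; white king on a3.
In check: yes, from the black rook on a5.
King squares — a2: attacked by Pb3; b2: attacked by Ba1; b3: attacked by Kc3; a4: attacked by Ra5; b4: attacked by Kc3.
Legal moves for White: none.
In check with no legal moves → checkmate.

checkmate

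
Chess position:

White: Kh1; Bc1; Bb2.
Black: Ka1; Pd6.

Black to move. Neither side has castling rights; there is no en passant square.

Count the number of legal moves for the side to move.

Black to move; king on a1.
In check: yes, from the white bishop on b2.
Legal moves: Ka2, Kb1.
Count: 2.

2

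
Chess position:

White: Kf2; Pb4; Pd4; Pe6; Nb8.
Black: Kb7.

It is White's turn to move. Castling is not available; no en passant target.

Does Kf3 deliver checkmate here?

no

After Kf3: black king on b7; in check: no.
Black is not in check, so this cannot be checkmate.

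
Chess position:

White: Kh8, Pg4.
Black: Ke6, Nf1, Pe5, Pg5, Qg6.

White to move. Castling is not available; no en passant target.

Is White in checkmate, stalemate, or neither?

White to move; white king on h8.
In check: no.
King squares — g7: attacked by Qg6; h7: attacked by Qg6; g8: attacked by Qg6.
Legal moves for White: none.
Not in check and no legal moves → stalemate.

stalemate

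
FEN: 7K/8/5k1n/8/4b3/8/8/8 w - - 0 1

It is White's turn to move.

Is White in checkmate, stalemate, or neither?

White to move; white king on h8.
In check: no.
King squares — g7: attacked by Kf6; h7: attacked by Be4; g8: attacked by Nh6.
Legal moves for White: none.
Not in check and no legal moves → stalemate.

stalemate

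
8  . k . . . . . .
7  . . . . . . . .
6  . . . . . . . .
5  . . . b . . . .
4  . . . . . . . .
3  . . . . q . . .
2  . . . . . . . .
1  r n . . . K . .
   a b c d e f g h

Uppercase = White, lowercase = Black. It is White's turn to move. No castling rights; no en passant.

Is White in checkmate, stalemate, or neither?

White to move; white king on f1.
In check: no.
King squares — e1: attacked by Qe3; g1: attacked by Qe3; e2: attacked by Qe3; f2: attacked by Qe3; g2: attacked by Bd5.
Legal moves for White: none.
Not in check and no legal moves → stalemate.

stalemate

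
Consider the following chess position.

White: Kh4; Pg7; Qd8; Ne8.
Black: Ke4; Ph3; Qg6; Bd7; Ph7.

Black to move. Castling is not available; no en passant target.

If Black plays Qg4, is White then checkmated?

yes

After Qg4: white king on h4; in check: yes, from the black queen on g4.
King squares — g3: attacked by Qg4; h3: attacked by Qg4; g4: attacked by Bd7; g5: attacked by Qg4; h5: attacked by Qg4.
White has no legal moves → checkmate.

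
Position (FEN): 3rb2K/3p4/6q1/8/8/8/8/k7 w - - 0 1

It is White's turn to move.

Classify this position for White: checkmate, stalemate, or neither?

White to move; white king on h8.
In check: no.
King squares — g7: attacked by Qg6; h7: attacked by Qg6; g8: attacked by Qg6.
Legal moves for White: none.
Not in check and no legal moves → stalemate.

stalemate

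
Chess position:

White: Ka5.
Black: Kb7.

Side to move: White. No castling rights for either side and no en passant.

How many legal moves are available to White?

White to move; king on a5.
In check: no.
Legal moves: Kb5, Kb4, Ka4.
Count: 3.

3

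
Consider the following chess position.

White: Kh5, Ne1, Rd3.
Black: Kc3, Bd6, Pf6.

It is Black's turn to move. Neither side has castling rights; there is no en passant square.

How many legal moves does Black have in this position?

3

Black to move; king on c3.
In check: yes, from the white rook on d3.
Legal moves: Kc4, Kb4, Kb2.
Count: 3.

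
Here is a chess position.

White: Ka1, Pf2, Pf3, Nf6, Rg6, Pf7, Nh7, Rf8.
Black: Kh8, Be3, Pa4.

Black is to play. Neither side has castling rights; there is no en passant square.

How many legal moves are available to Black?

Black to move; king on h8.
In check: yes, from the white rook on f8.
Legal moves: none.
Count: 0.

0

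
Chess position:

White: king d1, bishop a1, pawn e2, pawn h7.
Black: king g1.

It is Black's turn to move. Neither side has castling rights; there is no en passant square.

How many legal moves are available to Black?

Black to move; king on g1.
In check: no.
Legal moves: Kh2, Kg2, Kf2, Kh1, Kf1.
Count: 5.

5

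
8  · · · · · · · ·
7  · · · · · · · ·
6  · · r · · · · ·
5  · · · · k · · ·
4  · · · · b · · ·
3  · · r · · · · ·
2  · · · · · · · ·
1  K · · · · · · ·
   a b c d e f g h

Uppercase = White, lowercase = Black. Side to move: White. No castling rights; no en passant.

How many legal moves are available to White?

White to move; king on a1.
In check: no.
Legal moves: Kb2, Ka2.
Count: 2.

2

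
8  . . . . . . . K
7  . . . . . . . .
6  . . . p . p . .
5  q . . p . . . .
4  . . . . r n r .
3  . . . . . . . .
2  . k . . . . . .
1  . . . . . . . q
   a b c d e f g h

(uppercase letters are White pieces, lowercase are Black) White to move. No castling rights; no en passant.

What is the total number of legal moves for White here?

0

White to move; king on h8.
In check: yes, from the black queen on h1.
Legal moves: none.
Count: 0.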